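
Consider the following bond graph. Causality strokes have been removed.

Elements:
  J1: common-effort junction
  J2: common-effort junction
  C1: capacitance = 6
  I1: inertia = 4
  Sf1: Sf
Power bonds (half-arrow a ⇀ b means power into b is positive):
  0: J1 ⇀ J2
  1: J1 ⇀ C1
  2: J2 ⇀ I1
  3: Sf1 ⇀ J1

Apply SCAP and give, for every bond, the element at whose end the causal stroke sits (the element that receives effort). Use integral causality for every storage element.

b0 stroke→J2
b1 stroke→J1
b2 stroke→I1
b3 stroke→Sf1

#3 |Sf1  (source Sf1 imposes f)
#1 |J1  (C1: C, integral causality)
#0 |J2  (0-jn J1 has e-setter on 1)
#2 |I1  (0-jn J2 has e-setter on 0)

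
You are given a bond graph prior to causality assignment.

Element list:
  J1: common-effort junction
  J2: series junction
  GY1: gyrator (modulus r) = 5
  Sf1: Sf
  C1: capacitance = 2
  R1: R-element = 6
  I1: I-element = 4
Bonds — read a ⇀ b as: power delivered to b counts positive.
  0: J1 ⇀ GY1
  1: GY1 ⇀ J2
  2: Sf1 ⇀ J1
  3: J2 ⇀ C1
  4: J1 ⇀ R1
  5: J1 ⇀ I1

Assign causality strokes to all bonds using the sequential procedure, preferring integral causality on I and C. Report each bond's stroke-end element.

#0 stroke→GY1
#1 stroke→GY1
#2 stroke→Sf1
#3 stroke→J2
#4 stroke→J1
#5 stroke→I1

β2 |Sf1  (source Sf1 imposes f)
β3 |J2  (C1: C, integral causality)
β1 |GY1  (J2 needs exactly one f-in)
β0 |GY1  (through GY1, causality inverts; strokes same side of GY1)
β5 |I1  (prefer integral on I1)
β4 |J1  (J1: last free bond brings effort in)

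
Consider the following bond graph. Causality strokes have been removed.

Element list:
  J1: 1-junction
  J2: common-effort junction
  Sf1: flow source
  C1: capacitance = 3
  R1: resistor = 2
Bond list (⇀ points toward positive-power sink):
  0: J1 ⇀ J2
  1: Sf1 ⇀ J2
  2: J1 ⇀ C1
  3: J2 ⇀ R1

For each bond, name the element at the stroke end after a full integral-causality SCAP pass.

#0 stroke at J2
#1 stroke at Sf1
#2 stroke at J1
#3 stroke at R1

β1 |Sf1  (Sf1 (Sf) sets flow on bond)
β2 |J1  (C1 outputs effort q/C1)
β0 |J2  (J1: last free bond brings flow in)
β3 |R1  (J2 effort already set via bond 0)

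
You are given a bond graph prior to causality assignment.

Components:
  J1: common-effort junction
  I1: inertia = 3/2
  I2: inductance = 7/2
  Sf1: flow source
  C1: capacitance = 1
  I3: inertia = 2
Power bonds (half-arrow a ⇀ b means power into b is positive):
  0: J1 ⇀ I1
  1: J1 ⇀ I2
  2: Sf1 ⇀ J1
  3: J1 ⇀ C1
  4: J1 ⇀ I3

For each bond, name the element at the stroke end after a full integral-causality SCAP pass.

b2 |Sf1  (Sf1 (Sf) sets flow on bond)
b0 |I1  (prefer integral on I1)
b1 |I2  (prefer integral on I2)
b3 |J1  (C1 integral (e out))
b4 |I3  (common-e at J1 fixed by 3)

β0 →I1
β1 →I2
β2 →Sf1
β3 →J1
β4 →I3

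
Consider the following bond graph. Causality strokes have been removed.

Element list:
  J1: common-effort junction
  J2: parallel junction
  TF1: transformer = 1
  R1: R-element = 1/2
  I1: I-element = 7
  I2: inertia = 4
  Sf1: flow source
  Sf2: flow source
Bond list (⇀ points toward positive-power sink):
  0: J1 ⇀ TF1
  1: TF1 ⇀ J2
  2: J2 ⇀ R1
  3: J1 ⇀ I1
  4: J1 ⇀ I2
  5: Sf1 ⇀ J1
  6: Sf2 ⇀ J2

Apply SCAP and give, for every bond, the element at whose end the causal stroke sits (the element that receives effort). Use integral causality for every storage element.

bond 5 stroke at Sf1  (Sf1: flow source, stroke at near end)
bond 6 stroke at Sf2  (Sf2 (Sf) sets flow on bond)
bond 3 stroke at I1  (I1: I, integral causality)
bond 4 stroke at I2  (I2 outputs flow p/I2)
bond 0 stroke at J1  (only one effort-in slot at J1)
bond 1 stroke at TF1  (TF1: transformer flips bond 0)
bond 2 stroke at J2  (J2 needs exactly one e-in)

bond 0 stroke at J1
bond 1 stroke at TF1
bond 2 stroke at J2
bond 3 stroke at I1
bond 4 stroke at I2
bond 5 stroke at Sf1
bond 6 stroke at Sf2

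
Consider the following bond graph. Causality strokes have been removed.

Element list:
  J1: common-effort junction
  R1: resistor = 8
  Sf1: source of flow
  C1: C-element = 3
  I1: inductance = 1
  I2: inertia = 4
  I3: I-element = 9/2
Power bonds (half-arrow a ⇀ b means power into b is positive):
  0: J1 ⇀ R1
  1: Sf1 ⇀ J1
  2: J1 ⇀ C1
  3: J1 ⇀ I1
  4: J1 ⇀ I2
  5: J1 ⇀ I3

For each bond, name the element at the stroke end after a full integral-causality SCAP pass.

#1 stroke→Sf1  (Sf1 (Sf) sets flow on bond)
#2 stroke→J1  (C1 integral (e out))
#0 stroke→R1  (J1 effort already set via bond 2)
#3 stroke→I1  (J1: bond 2 brought effort, rest push out)
#4 stroke→I2  (0-jn J1 has e-setter on 2)
#5 stroke→I3  (0-jn J1 has e-setter on 2)

β0 stroke→R1
β1 stroke→Sf1
β2 stroke→J1
β3 stroke→I1
β4 stroke→I2
β5 stroke→I3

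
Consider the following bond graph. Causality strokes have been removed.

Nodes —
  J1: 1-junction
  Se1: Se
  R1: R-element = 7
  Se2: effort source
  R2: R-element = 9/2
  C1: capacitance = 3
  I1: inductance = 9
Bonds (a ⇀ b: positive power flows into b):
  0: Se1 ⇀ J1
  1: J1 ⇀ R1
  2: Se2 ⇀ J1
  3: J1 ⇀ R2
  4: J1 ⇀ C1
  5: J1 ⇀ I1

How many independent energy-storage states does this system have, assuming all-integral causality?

#0 |J1  (source Se1 imposes e)
#2 |J1  (Se2 (Se) sets effort on bond)
#4 |J1  (prefer integral on C1)
#5 |I1  (I1 outputs flow p/I1)
#1 |J1  (common-f at J1 fixed by 5)
#3 |J1  (J1: bond 5 brought flow, rest push out)

2  (C1, I1 all integral)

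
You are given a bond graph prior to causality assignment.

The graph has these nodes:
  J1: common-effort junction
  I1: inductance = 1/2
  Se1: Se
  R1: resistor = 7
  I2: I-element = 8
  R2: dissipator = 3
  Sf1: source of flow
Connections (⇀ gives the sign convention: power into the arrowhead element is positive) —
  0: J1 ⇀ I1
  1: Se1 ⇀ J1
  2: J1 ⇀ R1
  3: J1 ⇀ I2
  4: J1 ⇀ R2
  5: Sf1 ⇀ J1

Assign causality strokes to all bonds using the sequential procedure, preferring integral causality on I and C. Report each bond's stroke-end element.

#1 →J1  (source Se1 imposes e)
#5 →Sf1  (Sf1 fixes flow; stroke at Sf1)
#0 →I1  (common-e at J1 fixed by 1)
#2 →R1  (common-e at J1 fixed by 1)
#3 →I2  (0-jn J1 has e-setter on 1)
#4 →R2  (J1: bond 1 brought effort, rest push out)

#0 |I1
#1 |J1
#2 |R1
#3 |I2
#4 |R2
#5 |Sf1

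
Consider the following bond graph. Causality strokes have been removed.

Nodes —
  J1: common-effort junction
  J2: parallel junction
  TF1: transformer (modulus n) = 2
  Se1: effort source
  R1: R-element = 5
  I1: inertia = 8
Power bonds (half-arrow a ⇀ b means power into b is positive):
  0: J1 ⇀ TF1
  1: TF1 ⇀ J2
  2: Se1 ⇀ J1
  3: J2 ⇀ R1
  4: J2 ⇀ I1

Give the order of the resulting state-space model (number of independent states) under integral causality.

β2 stroke at J1  (Se1: effort source, stroke at far end)
β0 stroke at TF1  (J1 effort already set via bond 2)
β1 stroke at J2  (TF1: transformer flips bond 0)
β3 stroke at R1  (J2 effort already set via bond 1)
β4 stroke at I1  (J2 effort already set via bond 1)

1  (I1 all integral)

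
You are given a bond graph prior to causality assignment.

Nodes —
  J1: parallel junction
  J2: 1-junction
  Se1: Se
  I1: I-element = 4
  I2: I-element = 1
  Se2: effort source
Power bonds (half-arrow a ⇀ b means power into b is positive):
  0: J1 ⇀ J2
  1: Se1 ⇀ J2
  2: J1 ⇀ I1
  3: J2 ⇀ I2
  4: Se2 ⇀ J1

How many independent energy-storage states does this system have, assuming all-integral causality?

2  (I1, I2 all integral)

b1 stroke at J2  (Se1: effort source, stroke at far end)
b4 stroke at J1  (source Se2 imposes e)
b0 stroke at J2  (J1 effort already set via bond 4)
b2 stroke at I1  (0-jn J1 has e-setter on 4)
b3 stroke at I2  (closing 1-jn rule on J2)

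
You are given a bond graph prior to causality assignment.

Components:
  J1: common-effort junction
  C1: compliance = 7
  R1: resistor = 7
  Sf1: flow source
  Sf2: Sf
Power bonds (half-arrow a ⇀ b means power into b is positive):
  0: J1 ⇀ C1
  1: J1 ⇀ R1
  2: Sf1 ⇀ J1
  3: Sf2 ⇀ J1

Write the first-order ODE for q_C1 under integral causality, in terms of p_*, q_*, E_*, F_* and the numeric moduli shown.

bond 2 stroke→Sf1  (Sf1 (Sf) sets flow on bond)
bond 3 stroke→Sf2  (Sf2 fixes flow; stroke at Sf2)
bond 0 stroke→J1  (C1 integral (e out))
bond 1 stroke→R1  (common-e at J1 fixed by 0)

dq_C1/dt = F_Sf1 + F_Sf2 - q_C1/49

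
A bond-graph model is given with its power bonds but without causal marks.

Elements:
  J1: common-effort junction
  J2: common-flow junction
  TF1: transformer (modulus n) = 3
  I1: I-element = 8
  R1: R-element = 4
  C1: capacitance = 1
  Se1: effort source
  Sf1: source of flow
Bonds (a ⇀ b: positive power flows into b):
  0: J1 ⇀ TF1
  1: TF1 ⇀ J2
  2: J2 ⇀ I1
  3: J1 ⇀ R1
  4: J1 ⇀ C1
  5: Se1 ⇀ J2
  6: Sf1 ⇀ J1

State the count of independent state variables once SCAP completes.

2  (C1, I1 all integral)

bond 5 →J2  (Se1 (Se) sets effort on bond)
bond 6 →Sf1  (source Sf1 imposes f)
bond 2 →I1  (I1 integral (f out))
bond 1 →J2  (J2: bond 2 brought flow, rest push out)
bond 0 →TF1  (TF1: transformer flips bond 1)
bond 4 →J1  (C1: C, integral causality)
bond 3 →R1  (J1: bond 4 brought effort, rest push out)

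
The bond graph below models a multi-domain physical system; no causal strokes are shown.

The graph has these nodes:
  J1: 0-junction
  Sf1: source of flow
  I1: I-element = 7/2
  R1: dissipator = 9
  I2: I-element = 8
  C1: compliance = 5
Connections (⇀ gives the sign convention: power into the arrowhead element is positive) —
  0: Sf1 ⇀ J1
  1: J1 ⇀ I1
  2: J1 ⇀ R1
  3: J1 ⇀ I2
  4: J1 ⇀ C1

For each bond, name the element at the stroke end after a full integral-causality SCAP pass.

β0 stroke at Sf1  (Sf1: flow source, stroke at near end)
β1 stroke at I1  (I1 integral (f out))
β3 stroke at I2  (prefer integral on I2)
β4 stroke at J1  (C1: C, integral causality)
β2 stroke at R1  (common-e at J1 fixed by 4)

#0 →Sf1
#1 →I1
#2 →R1
#3 →I2
#4 →J1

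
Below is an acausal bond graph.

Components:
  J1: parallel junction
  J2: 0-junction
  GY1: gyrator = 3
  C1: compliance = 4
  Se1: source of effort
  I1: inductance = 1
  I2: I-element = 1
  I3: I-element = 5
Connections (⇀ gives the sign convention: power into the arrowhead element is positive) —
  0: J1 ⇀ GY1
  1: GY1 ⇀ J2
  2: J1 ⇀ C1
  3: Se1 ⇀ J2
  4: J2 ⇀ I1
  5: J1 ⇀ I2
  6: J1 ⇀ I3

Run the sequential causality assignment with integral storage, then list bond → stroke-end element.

#3 →J2  (source Se1 imposes e)
#1 →GY1  (common-e at J2 fixed by 3)
#4 →I1  (common-e at J2 fixed by 3)
#0 →GY1  (GY GY1: same side as bond 1)
#2 →J1  (C1: C, integral causality)
#5 →I2  (0-jn J1 has e-setter on 2)
#6 →I3  (common-e at J1 fixed by 2)

#0 →GY1
#1 →GY1
#2 →J1
#3 →J2
#4 →I1
#5 →I2
#6 →I3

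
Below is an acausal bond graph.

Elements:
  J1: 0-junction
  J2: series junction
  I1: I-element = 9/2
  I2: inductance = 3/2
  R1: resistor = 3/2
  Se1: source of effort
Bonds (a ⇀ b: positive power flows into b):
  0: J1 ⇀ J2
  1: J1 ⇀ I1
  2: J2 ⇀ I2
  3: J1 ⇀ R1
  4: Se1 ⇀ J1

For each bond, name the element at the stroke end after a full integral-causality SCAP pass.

β4 stroke→J1  (Se1 fixes effort; stroke away)
β0 stroke→J2  (common-e at J1 fixed by 4)
β1 stroke→I1  (common-e at J1 fixed by 4)
β3 stroke→R1  (J1 effort already set via bond 4)
β2 stroke→I2  (closing 1-jn rule on J2)

β0 stroke→J2
β1 stroke→I1
β2 stroke→I2
β3 stroke→R1
β4 stroke→J1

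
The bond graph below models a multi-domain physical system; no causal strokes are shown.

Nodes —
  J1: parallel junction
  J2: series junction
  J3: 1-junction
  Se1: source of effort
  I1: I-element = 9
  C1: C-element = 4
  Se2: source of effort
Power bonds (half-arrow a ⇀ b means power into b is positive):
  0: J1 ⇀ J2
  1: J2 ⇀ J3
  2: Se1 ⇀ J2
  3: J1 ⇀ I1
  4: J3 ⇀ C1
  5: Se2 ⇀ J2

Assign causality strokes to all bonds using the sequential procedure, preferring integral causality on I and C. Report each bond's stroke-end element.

bond 0 →J1
bond 1 →J2
bond 2 →J2
bond 3 →I1
bond 4 →J3
bond 5 →J2

bond 2 stroke at J2  (source Se1 imposes e)
bond 5 stroke at J2  (Se2 fixes effort; stroke away)
bond 3 stroke at I1  (prefer integral on I1)
bond 0 stroke at J1  (closing 0-jn rule on J1)
bond 1 stroke at J2  (J2 flow already set via bond 0)
bond 4 stroke at J3  (common-f at J3 fixed by 1)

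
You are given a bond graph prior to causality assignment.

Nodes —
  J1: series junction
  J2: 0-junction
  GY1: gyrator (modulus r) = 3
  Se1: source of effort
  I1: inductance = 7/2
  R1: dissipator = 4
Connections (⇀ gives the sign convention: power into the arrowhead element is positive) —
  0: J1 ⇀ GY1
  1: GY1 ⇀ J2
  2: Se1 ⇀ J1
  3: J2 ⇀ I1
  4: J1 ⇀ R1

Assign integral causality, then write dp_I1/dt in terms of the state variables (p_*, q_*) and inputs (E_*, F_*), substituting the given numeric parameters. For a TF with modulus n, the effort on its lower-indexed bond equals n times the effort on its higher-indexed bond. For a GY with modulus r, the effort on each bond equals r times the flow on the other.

dp_I1/dt = 3*E_Se1/4 - 9*p_I1/14

b2 →J1  (source Se1 imposes e)
b3 →I1  (I1 integral (f out))
b1 →J2  (closing 0-jn rule on J2)
b0 →J1  (GY GY1: same side as bond 1)
b4 →R1  (J1 needs exactly one f-in)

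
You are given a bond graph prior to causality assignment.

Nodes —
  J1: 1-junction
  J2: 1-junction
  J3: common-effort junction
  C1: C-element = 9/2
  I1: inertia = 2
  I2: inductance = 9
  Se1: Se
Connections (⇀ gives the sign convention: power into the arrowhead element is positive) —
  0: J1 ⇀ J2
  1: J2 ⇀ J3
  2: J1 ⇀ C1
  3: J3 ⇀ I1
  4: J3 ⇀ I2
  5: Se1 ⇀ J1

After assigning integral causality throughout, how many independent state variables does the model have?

b5 stroke at J1  (Se1: effort source, stroke at far end)
b2 stroke at J1  (C1 integral (e out))
b0 stroke at J2  (J1 needs exactly one f-in)
b1 stroke at J3  (only one flow-in slot at J2)
b3 stroke at I1  (0-jn J3 has e-setter on 1)
b4 stroke at I2  (J3 effort already set via bond 1)

3  (C1, I1, I2 all integral)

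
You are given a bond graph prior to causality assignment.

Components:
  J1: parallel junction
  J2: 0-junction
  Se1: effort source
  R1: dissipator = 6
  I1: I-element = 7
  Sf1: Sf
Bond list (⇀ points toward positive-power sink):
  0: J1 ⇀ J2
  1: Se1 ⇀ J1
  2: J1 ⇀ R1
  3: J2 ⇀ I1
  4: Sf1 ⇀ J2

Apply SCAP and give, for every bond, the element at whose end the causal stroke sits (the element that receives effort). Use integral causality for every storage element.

bond 1 |J1  (Se1 (Se) sets effort on bond)
bond 4 |Sf1  (Sf1: flow source, stroke at near end)
bond 0 |J2  (J1: bond 1 brought effort, rest push out)
bond 2 |R1  (J1: bond 1 brought effort, rest push out)
bond 3 |I1  (common-e at J2 fixed by 0)

β0 →J2
β1 →J1
β2 →R1
β3 →I1
β4 →Sf1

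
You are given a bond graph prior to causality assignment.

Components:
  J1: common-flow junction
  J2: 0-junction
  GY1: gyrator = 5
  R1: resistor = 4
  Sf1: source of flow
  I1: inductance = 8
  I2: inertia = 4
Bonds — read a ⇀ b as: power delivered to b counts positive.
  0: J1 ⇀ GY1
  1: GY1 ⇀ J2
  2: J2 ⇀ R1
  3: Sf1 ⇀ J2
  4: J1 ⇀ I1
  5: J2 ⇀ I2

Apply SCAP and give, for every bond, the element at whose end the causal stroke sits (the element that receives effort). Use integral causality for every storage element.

b0 stroke→J1
b1 stroke→J2
b2 stroke→R1
b3 stroke→Sf1
b4 stroke→I1
b5 stroke→I2

bond 3 stroke at Sf1  (Sf1 fixes flow; stroke at Sf1)
bond 4 stroke at I1  (I1: I, integral causality)
bond 0 stroke at J1  (1-jn J1 has f-setter on 4)
bond 1 stroke at J2  (GY1 both-in/both-out from 0)
bond 2 stroke at R1  (J2: bond 1 brought effort, rest push out)
bond 5 stroke at I2  (J2 effort already set via bond 1)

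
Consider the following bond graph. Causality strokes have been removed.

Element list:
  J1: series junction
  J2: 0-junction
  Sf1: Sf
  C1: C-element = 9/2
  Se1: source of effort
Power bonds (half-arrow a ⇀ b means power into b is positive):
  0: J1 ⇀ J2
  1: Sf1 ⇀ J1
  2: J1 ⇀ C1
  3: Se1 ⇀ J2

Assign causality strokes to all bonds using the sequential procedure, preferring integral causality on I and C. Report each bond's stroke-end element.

#1 stroke at Sf1  (source Sf1 imposes f)
#3 stroke at J2  (Se1 fixes effort; stroke away)
#0 stroke at J1  (1-jn J1 has f-setter on 1)
#2 stroke at J1  (J1: bond 1 brought flow, rest push out)

#0 stroke at J1
#1 stroke at Sf1
#2 stroke at J1
#3 stroke at J2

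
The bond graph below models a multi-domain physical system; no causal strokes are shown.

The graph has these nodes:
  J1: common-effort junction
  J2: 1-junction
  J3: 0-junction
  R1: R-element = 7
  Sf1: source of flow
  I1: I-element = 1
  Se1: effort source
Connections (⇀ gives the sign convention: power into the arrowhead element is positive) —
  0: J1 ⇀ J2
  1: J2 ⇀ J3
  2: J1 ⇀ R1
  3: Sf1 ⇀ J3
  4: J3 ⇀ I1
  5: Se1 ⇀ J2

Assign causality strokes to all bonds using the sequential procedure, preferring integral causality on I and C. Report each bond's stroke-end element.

b0 stroke at J2
b1 stroke at J3
b2 stroke at J1
b3 stroke at Sf1
b4 stroke at I1
b5 stroke at J2

#3 stroke at Sf1  (source Sf1 imposes f)
#5 stroke at J2  (Se1: effort source, stroke at far end)
#4 stroke at I1  (I1 integral (f out))
#1 stroke at J3  (only one effort-in slot at J3)
#0 stroke at J2  (J2 flow already set via bond 1)
#2 stroke at J1  (only one effort-in slot at J1)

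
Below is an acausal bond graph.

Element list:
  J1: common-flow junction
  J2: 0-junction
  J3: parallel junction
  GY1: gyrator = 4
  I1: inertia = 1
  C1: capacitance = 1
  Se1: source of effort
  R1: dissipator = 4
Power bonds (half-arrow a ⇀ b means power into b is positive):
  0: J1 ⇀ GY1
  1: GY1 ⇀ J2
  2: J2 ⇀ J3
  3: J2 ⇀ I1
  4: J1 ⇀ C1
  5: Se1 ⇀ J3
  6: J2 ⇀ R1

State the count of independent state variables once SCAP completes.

2  (C1, I1 all integral)

bond 5 stroke at J3  (source Se1 imposes e)
bond 2 stroke at J2  (J3: bond 5 brought effort, rest push out)
bond 1 stroke at GY1  (common-e at J2 fixed by 2)
bond 3 stroke at I1  (common-e at J2 fixed by 2)
bond 6 stroke at R1  (0-jn J2 has e-setter on 2)
bond 0 stroke at GY1  (GY1: gyrator matches bond 1)
bond 4 stroke at J1  (J1: bond 0 brought flow, rest push out)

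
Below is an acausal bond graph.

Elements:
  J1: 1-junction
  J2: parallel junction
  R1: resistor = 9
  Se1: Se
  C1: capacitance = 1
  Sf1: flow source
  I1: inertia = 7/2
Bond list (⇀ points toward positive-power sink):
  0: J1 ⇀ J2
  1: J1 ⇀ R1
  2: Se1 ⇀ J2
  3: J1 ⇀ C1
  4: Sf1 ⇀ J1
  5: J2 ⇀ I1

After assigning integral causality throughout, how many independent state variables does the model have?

bond 2 |J2  (source Se1 imposes e)
bond 4 |Sf1  (Sf1 (Sf) sets flow on bond)
bond 0 |J1  (J1: bond 4 brought flow, rest push out)
bond 1 |J1  (1-jn J1 has f-setter on 4)
bond 3 |J1  (1-jn J1 has f-setter on 4)
bond 5 |I1  (0-jn J2 has e-setter on 2)

2  (C1, I1 all integral)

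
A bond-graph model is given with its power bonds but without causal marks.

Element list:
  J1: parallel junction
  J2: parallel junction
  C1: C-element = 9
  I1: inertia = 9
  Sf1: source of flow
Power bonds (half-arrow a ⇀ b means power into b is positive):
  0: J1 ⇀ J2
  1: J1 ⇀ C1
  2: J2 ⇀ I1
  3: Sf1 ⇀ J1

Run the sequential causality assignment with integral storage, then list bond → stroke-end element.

b0 |J2
b1 |J1
b2 |I1
b3 |Sf1

β3 →Sf1  (Sf1: flow source, stroke at near end)
β1 →J1  (C1 integral (e out))
β0 →J2  (J1: bond 1 brought effort, rest push out)
β2 →I1  (J2 effort already set via bond 0)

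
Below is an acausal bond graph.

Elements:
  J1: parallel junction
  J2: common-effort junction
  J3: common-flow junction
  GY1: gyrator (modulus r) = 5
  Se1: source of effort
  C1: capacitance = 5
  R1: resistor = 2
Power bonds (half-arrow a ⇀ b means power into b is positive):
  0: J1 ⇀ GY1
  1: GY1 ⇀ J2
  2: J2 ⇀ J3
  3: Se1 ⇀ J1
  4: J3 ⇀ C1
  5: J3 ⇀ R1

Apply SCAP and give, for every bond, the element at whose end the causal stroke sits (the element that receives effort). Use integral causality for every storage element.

bond 0 stroke at GY1
bond 1 stroke at GY1
bond 2 stroke at J2
bond 3 stroke at J1
bond 4 stroke at J3
bond 5 stroke at J3

β3 stroke→J1  (Se1 fixes effort; stroke away)
β0 stroke→GY1  (J1: bond 3 brought effort, rest push out)
β1 stroke→GY1  (GY1: gyrator matches bond 0)
β2 stroke→J2  (closing 0-jn rule on J2)
β4 stroke→J3  (J3 flow already set via bond 2)
β5 stroke→J3  (J3 flow already set via bond 2)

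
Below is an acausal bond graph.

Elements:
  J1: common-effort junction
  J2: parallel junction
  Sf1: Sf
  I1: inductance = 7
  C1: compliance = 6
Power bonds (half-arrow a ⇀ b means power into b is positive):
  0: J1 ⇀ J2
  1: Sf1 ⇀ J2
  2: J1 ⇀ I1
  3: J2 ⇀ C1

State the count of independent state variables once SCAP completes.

bond 1 |Sf1  (Sf1 (Sf) sets flow on bond)
bond 2 |I1  (I1 integral (f out))
bond 0 |J1  (J1 needs exactly one e-in)
bond 3 |J2  (closing 0-jn rule on J2)

2  (C1, I1 all integral)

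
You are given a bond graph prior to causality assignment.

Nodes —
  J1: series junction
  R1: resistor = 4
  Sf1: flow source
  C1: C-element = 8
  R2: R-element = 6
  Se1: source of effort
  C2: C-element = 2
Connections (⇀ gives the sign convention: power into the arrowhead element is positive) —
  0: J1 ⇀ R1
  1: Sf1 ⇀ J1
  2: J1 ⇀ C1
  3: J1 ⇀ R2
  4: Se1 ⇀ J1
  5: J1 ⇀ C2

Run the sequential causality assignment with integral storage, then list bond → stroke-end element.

β0 stroke at J1
β1 stroke at Sf1
β2 stroke at J1
β3 stroke at J1
β4 stroke at J1
β5 stroke at J1

#1 →Sf1  (Sf1: flow source, stroke at near end)
#4 →J1  (Se1: effort source, stroke at far end)
#0 →J1  (common-f at J1 fixed by 1)
#2 →J1  (common-f at J1 fixed by 1)
#3 →J1  (1-jn J1 has f-setter on 1)
#5 →J1  (J1 flow already set via bond 1)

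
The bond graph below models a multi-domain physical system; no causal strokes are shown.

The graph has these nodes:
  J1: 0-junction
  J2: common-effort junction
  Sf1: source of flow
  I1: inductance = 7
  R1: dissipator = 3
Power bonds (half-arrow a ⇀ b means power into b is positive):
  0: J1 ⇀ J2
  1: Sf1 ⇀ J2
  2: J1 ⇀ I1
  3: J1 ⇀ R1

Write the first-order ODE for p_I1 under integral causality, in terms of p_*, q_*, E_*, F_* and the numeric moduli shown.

β1 →Sf1  (source Sf1 imposes f)
β0 →J2  (only one effort-in slot at J2)
β2 →I1  (prefer integral on I1)
β3 →J1  (J1: last free bond brings effort in)

dp_I1/dt = 3*F_Sf1 - 3*p_I1/7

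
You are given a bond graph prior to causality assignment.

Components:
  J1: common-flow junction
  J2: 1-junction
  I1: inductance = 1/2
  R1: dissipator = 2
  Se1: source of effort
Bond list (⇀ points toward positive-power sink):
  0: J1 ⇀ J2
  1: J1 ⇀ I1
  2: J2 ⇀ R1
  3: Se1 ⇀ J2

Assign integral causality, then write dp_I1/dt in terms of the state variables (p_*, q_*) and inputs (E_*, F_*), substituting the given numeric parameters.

dp_I1/dt = E_Se1 - 4*p_I1

bond 3 |J2  (source Se1 imposes e)
bond 1 |I1  (I1 integral (f out))
bond 0 |J1  (J1: bond 1 brought flow, rest push out)
bond 2 |J2  (1-jn J2 has f-setter on 0)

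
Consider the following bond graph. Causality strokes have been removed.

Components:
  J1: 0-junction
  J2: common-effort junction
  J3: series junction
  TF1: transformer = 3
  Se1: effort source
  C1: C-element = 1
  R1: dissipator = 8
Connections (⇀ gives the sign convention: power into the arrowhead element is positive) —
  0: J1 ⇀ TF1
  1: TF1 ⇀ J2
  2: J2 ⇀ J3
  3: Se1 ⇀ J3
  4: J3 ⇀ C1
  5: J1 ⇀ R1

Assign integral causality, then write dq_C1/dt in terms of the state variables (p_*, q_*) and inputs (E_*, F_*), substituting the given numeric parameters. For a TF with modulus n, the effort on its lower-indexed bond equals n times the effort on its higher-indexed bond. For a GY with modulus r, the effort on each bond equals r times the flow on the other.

dq_C1/dt = 9*E_Se1/8 - 9*q_C1/8

β3 stroke at J3  (source Se1 imposes e)
β4 stroke at J3  (C1 outputs effort q/C1)
β2 stroke at J2  (closing 1-jn rule on J3)
β1 stroke at TF1  (common-e at J2 fixed by 2)
β0 stroke at J1  (TF1: transformer flips bond 1)
β5 stroke at R1  (J1 effort already set via bond 0)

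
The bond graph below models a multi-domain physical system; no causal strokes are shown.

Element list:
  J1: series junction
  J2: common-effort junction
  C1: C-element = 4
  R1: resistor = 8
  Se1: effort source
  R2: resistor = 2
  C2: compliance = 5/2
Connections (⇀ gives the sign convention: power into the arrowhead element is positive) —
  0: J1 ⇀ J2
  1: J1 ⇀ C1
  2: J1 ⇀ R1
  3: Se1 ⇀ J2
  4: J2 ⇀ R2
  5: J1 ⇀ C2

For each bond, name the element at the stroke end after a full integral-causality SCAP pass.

bond 3 stroke at J2  (Se1 (Se) sets effort on bond)
bond 0 stroke at J1  (J2 effort already set via bond 3)
bond 4 stroke at R2  (J2 effort already set via bond 3)
bond 1 stroke at J1  (C1: C, integral causality)
bond 5 stroke at J1  (C2 integral (e out))
bond 2 stroke at R1  (only one flow-in slot at J1)

#0 |J1
#1 |J1
#2 |R1
#3 |J2
#4 |R2
#5 |J1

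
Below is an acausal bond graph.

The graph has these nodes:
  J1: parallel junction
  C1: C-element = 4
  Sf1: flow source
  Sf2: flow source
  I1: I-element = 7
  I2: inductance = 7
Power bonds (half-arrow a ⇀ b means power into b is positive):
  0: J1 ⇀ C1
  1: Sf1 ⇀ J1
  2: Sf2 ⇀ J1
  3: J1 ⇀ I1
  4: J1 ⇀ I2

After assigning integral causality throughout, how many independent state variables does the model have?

b1 |Sf1  (Sf1: flow source, stroke at near end)
b2 |Sf2  (Sf2: flow source, stroke at near end)
b0 |J1  (C1 outputs effort q/C1)
b3 |I1  (J1: bond 0 brought effort, rest push out)
b4 |I2  (0-jn J1 has e-setter on 0)

3  (C1, I1, I2 all integral)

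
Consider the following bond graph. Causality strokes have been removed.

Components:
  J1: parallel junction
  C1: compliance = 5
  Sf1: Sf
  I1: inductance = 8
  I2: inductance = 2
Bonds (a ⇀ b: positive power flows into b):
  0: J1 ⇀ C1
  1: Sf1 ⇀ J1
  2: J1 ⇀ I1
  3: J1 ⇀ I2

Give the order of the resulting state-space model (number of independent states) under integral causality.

3  (C1, I1, I2 all integral)

β1 →Sf1  (Sf1 fixes flow; stroke at Sf1)
β0 →J1  (C1 outputs effort q/C1)
β2 →I1  (common-e at J1 fixed by 0)
β3 →I2  (J1 effort already set via bond 0)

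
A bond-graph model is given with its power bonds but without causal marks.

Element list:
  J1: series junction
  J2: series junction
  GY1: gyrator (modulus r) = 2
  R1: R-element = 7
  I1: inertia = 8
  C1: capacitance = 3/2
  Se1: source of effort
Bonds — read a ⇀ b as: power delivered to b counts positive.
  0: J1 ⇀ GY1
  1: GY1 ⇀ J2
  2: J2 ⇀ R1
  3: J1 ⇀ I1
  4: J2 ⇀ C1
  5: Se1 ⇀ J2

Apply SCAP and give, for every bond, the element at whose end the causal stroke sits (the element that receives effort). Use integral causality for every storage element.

#5 →J2  (Se1: effort source, stroke at far end)
#3 →I1  (I1 outputs flow p/I1)
#0 →J1  (J1: bond 3 brought flow, rest push out)
#1 →J2  (GY1 both-in/both-out from 0)
#4 →J2  (C1: C, integral causality)
#2 →R1  (closing 1-jn rule on J2)

b0 →J1
b1 →J2
b2 →R1
b3 →I1
b4 →J2
b5 →J2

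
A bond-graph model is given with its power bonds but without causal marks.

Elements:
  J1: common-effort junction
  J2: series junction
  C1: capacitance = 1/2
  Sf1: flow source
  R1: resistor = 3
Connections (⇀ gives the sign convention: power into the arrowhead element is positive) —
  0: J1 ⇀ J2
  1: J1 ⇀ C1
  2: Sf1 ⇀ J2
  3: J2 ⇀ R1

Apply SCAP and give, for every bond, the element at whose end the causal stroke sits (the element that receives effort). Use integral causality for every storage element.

b0 stroke at J2
b1 stroke at J1
b2 stroke at Sf1
b3 stroke at J2

bond 2 stroke at Sf1  (Sf1 (Sf) sets flow on bond)
bond 0 stroke at J2  (J2: bond 2 brought flow, rest push out)
bond 3 stroke at J2  (J2: bond 2 brought flow, rest push out)
bond 1 stroke at J1  (J1 needs exactly one e-in)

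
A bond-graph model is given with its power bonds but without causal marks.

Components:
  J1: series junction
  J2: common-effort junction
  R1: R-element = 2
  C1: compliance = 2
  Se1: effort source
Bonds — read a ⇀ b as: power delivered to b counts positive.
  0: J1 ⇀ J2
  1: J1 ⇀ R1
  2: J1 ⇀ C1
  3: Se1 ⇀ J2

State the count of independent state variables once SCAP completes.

bond 3 |J2  (source Se1 imposes e)
bond 0 |J1  (J2: bond 3 brought effort, rest push out)
bond 2 |J1  (C1 outputs effort q/C1)
bond 1 |R1  (only one flow-in slot at J1)

1  (C1 all integral)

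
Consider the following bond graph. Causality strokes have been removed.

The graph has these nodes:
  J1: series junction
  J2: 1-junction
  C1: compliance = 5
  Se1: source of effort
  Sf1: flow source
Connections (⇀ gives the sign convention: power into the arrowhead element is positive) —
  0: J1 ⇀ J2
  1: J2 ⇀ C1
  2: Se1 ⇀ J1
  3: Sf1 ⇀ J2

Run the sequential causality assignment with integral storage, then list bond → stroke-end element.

#0 →J2
#1 →J2
#2 →J1
#3 →Sf1

b2 stroke at J1  (Se1: effort source, stroke at far end)
b3 stroke at Sf1  (source Sf1 imposes f)
b0 stroke at J2  (only one flow-in slot at J1)
b1 stroke at J2  (1-jn J2 has f-setter on 3)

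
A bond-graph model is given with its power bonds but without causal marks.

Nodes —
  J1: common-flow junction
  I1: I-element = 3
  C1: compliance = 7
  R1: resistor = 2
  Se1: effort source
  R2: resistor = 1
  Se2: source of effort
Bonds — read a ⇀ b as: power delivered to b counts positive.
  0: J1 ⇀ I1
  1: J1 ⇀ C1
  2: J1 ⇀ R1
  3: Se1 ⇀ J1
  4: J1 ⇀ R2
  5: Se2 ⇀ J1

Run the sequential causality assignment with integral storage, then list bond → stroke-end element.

#3 |J1  (Se1 fixes effort; stroke away)
#5 |J1  (Se2 fixes effort; stroke away)
#0 |I1  (I1: I, integral causality)
#1 |J1  (1-jn J1 has f-setter on 0)
#2 |J1  (common-f at J1 fixed by 0)
#4 |J1  (J1 flow already set via bond 0)

b0 stroke at I1
b1 stroke at J1
b2 stroke at J1
b3 stroke at J1
b4 stroke at J1
b5 stroke at J1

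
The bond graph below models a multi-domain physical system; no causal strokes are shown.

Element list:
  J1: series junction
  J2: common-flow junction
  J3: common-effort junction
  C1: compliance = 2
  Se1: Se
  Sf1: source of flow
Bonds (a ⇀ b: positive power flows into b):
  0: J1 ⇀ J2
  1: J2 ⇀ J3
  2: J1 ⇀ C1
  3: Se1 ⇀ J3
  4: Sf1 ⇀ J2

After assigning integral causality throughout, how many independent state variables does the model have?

1  (C1 all integral)

bond 3 |J3  (Se1 fixes effort; stroke away)
bond 4 |Sf1  (Sf1 fixes flow; stroke at Sf1)
bond 0 |J2  (1-jn J2 has f-setter on 4)
bond 1 |J2  (common-f at J2 fixed by 4)
bond 2 |J1  (common-f at J1 fixed by 0)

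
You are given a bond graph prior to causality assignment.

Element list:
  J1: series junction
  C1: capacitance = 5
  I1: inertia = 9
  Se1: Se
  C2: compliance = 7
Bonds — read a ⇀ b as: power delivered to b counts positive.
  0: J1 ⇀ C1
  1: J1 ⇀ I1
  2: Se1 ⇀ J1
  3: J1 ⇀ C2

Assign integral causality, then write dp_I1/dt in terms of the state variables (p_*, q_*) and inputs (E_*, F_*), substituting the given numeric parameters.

dp_I1/dt = E_Se1 - q_C1/5 - q_C2/7

bond 2 |J1  (Se1: effort source, stroke at far end)
bond 0 |J1  (C1 outputs effort q/C1)
bond 1 |I1  (I1: I, integral causality)
bond 3 |J1  (common-f at J1 fixed by 1)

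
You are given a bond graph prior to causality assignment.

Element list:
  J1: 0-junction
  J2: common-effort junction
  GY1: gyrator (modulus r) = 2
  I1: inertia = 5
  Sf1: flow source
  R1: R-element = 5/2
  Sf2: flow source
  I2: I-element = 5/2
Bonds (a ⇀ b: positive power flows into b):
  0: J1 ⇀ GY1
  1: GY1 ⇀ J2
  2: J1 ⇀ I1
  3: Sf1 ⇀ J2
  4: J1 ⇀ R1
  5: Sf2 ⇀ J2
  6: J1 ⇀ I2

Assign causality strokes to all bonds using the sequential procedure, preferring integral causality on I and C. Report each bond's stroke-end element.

b3 |Sf1  (Sf1: flow source, stroke at near end)
b5 |Sf2  (source Sf2 imposes f)
b1 |J2  (closing 0-jn rule on J2)
b0 |J1  (GY GY1: same side as bond 1)
b2 |I1  (common-e at J1 fixed by 0)
b4 |R1  (J1: bond 0 brought effort, rest push out)
b6 |I2  (common-e at J1 fixed by 0)

b0 |J1
b1 |J2
b2 |I1
b3 |Sf1
b4 |R1
b5 |Sf2
b6 |I2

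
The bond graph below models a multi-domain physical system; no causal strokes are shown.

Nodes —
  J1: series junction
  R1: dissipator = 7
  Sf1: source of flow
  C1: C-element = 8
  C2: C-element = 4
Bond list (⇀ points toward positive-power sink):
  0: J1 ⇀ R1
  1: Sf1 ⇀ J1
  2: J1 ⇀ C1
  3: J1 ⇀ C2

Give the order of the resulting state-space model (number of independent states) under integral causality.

2  (C1, C2 all integral)

#1 |Sf1  (Sf1: flow source, stroke at near end)
#0 |J1  (J1: bond 1 brought flow, rest push out)
#2 |J1  (J1 flow already set via bond 1)
#3 |J1  (1-jn J1 has f-setter on 1)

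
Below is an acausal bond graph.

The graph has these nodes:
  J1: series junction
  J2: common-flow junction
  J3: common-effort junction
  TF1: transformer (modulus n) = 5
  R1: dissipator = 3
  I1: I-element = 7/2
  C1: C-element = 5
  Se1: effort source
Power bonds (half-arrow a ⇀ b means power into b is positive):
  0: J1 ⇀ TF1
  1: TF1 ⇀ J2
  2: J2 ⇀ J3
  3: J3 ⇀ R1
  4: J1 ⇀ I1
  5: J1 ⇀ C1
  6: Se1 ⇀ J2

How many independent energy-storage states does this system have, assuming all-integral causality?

2  (C1, I1 all integral)

#6 →J2  (Se1: effort source, stroke at far end)
#4 →I1  (I1 outputs flow p/I1)
#0 →J1  (1-jn J1 has f-setter on 4)
#5 →J1  (1-jn J1 has f-setter on 4)
#1 →TF1  (TF TF1: opposite of bond 0)
#2 →J2  (J2 flow already set via bond 1)
#3 →J3  (J3 needs exactly one e-in)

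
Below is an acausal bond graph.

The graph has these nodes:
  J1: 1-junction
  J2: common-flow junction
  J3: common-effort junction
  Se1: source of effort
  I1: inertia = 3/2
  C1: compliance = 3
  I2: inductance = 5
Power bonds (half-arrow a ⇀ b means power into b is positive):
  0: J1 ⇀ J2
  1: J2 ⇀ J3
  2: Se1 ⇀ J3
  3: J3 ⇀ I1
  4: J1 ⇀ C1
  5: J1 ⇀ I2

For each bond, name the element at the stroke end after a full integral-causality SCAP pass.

b2 →J3  (source Se1 imposes e)
b1 →J2  (0-jn J3 has e-setter on 2)
b3 →I1  (J3: bond 2 brought effort, rest push out)
b0 →J1  (only one flow-in slot at J2)
b4 →J1  (prefer integral on C1)
b5 →I2  (J1 needs exactly one f-in)

bond 0 |J1
bond 1 |J2
bond 2 |J3
bond 3 |I1
bond 4 |J1
bond 5 |I2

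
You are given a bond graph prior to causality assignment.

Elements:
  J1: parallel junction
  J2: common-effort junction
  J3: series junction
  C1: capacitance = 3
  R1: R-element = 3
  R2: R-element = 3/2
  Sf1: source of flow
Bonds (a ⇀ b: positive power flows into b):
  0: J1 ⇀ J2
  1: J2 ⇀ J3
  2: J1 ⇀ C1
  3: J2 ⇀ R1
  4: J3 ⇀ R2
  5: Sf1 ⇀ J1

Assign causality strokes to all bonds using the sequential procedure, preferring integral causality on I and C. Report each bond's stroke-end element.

b0 stroke at J2
b1 stroke at J3
b2 stroke at J1
b3 stroke at R1
b4 stroke at R2
b5 stroke at Sf1

b5 stroke→Sf1  (Sf1: flow source, stroke at near end)
b2 stroke→J1  (C1: C, integral causality)
b0 stroke→J2  (J1: bond 2 brought effort, rest push out)
b1 stroke→J3  (J2: bond 0 brought effort, rest push out)
b3 stroke→R1  (J2 effort already set via bond 0)
b4 stroke→R2  (J3 needs exactly one f-in)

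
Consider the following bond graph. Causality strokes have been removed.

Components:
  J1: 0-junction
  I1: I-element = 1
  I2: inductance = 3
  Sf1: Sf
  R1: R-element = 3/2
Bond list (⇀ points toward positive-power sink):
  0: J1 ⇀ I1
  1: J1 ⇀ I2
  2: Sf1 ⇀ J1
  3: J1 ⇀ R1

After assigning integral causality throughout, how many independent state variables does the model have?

2  (I1, I2 all integral)

b2 →Sf1  (Sf1 (Sf) sets flow on bond)
b0 →I1  (I1 integral (f out))
b1 →I2  (I2 outputs flow p/I2)
b3 →J1  (J1 needs exactly one e-in)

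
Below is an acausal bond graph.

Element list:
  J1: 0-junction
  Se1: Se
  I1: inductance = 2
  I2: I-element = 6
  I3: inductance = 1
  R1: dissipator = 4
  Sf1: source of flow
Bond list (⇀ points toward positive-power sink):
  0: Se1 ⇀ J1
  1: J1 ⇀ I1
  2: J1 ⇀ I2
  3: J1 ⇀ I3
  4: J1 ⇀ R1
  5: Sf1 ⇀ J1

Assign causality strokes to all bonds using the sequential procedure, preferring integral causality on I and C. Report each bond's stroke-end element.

#0 stroke at J1  (source Se1 imposes e)
#5 stroke at Sf1  (source Sf1 imposes f)
#1 stroke at I1  (J1 effort already set via bond 0)
#2 stroke at I2  (common-e at J1 fixed by 0)
#3 stroke at I3  (J1 effort already set via bond 0)
#4 stroke at R1  (J1 effort already set via bond 0)

β0 stroke at J1
β1 stroke at I1
β2 stroke at I2
β3 stroke at I3
β4 stroke at R1
β5 stroke at Sf1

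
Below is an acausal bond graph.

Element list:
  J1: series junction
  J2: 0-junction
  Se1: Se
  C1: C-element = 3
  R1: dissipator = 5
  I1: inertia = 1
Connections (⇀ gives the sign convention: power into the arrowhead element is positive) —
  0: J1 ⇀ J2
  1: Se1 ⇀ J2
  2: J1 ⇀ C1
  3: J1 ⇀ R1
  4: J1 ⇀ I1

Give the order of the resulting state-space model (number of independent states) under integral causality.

bond 1 →J2  (Se1 fixes effort; stroke away)
bond 0 →J1  (0-jn J2 has e-setter on 1)
bond 2 →J1  (C1 outputs effort q/C1)
bond 4 →I1  (I1 integral (f out))
bond 3 →J1  (common-f at J1 fixed by 4)

2  (C1, I1 all integral)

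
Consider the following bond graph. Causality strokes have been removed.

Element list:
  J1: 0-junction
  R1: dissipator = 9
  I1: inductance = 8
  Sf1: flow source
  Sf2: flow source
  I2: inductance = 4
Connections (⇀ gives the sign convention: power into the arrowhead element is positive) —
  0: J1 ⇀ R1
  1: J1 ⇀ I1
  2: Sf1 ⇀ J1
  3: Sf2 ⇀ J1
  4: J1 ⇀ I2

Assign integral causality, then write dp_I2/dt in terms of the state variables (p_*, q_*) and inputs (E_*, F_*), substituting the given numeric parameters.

dp_I2/dt = 9*F_Sf1 + 9*F_Sf2 - 9*p_I1/8 - 9*p_I2/4

b2 →Sf1  (Sf1: flow source, stroke at near end)
b3 →Sf2  (Sf2: flow source, stroke at near end)
b1 →I1  (I1: I, integral causality)
b4 →I2  (I2: I, integral causality)
b0 →J1  (J1 needs exactly one e-in)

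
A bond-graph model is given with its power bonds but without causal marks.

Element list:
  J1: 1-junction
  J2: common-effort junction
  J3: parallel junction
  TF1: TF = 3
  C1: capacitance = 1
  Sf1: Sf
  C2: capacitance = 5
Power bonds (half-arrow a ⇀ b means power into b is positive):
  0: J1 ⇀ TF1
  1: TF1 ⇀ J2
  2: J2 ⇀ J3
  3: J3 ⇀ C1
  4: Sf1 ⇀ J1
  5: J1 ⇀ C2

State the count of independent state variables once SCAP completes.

2  (C1, C2 all integral)

β4 stroke at Sf1  (source Sf1 imposes f)
β0 stroke at J1  (J1: bond 4 brought flow, rest push out)
β5 stroke at J1  (common-f at J1 fixed by 4)
β1 stroke at TF1  (through TF1, causality passes straight; one stroke at TF1)
β2 stroke at J2  (J2 needs exactly one e-in)
β3 stroke at J3  (closing 0-jn rule on J3)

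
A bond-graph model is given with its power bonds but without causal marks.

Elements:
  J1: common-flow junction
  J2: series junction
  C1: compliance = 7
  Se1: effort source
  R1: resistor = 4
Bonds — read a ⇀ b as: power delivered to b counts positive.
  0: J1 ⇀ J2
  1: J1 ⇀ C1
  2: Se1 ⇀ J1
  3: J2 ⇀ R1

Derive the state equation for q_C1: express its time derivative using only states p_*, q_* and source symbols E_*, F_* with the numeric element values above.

dq_C1/dt = E_Se1/4 - q_C1/28

b2 stroke→J1  (Se1 fixes effort; stroke away)
b1 stroke→J1  (prefer integral on C1)
b0 stroke→J2  (J1 needs exactly one f-in)
b3 stroke→R1  (J2: last free bond brings flow in)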